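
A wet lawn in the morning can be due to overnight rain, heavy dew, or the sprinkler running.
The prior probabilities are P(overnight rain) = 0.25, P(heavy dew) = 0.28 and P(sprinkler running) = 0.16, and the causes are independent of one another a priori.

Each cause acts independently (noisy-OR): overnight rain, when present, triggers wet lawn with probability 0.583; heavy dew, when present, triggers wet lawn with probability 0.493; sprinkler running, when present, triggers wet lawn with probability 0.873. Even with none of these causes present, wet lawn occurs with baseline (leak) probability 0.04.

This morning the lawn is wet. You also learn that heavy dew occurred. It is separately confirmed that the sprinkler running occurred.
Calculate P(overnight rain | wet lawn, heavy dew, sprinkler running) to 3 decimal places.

Under noisy-OR, P(wet lawn | causes) = 1 − (1−0.04)·∏(1−qᵢ) over the active causes.
By total probability over both values of overnight rain:
  P(wet lawn | heavy dew, sprinkler running) = 0.938187·0.75 + 0.974224·0.25
        = 0.703640 + 0.243556 = 0.947196
Keeping only the overnight rain-present terms gives 0.243556, so
  P(overnight rain | wet lawn, heavy dew, sprinkler running) = 0.243556 / 0.947196 ≈ 0.257

P(overnight rain | wet lawn, heavy dew, sprinkler running) ≈ 0.257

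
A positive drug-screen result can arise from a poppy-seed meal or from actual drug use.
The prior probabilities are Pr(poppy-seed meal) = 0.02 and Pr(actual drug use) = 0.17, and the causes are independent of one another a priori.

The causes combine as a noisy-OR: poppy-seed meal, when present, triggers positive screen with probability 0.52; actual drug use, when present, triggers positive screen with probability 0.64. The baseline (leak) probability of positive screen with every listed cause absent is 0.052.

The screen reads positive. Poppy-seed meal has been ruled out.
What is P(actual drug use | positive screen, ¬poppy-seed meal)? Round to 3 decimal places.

Under noisy-OR, P(positive screen | causes) = 1 − (1−0.052)·∏(1−qᵢ) over the active causes.
P(positive screen | ¬poppy-seed meal) = 0.052×0.83 + 0.65872×0.17 = 0.043160 + 0.111982 = 0.155142
Of this, 0.111982 comes from 0.65872×0.17 (the actual drug use=true cases).
P(actual drug use | positive screen, ¬poppy-seed meal) = 0.111982 / 0.155142 ≈ 0.722

P(actual drug use | positive screen, ¬poppy-seed meal) ≈ 0.722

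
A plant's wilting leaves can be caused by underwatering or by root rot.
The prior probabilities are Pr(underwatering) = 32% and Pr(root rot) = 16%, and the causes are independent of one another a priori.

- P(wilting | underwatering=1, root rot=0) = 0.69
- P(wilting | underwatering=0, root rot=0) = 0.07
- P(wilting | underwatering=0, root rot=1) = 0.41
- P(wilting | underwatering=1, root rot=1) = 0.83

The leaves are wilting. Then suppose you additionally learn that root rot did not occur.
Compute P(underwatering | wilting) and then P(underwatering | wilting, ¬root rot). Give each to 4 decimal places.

P(underwatering | wilting) ≈ 0.7294; P(underwatering | wilting, ¬root rot) ≈ 0.8227

For the numerator, keep only underwatering=true terms: 0.185472 + 0.042496 = 0.227968
Denominator P(wilting): 0.07×0.68×0.84 + 0.41×0.68×0.16 + 0.69×0.32×0.84 + 0.83×0.32×0.16 = 0.312560
P(underwatering | wilting) = 0.227968/0.312560 ≈ 0.7294

With the extra evidence:
Sum P(wilting|·) weighted by the priors over both values of underwatering:
  P(wilting | ¬root rot) = 0.07*0.68 + 0.69*0.32
        = 0.047600 + 0.220800 = 0.268400
The terms with underwatering present sum to 0.220800, so
  P(underwatering | wilting, ¬root rot) = 0.220800 / 0.268400 ≈ 0.8227
With root rot excluded, underwatering must carry more of the explanatory weight for the wilting.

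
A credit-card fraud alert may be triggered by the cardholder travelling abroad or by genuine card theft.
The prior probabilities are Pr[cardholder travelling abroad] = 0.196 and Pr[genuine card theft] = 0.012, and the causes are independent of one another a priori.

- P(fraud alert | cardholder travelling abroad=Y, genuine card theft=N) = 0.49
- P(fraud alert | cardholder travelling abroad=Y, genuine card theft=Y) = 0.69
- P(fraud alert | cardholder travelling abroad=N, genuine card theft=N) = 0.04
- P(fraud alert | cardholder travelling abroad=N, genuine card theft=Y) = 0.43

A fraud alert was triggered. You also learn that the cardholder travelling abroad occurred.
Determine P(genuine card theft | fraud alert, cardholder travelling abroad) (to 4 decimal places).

P(genuine card theft | fraud alert, cardholder travelling abroad) ≈ 0.0168

Sum P(fraud alert|·) weighted by the priors over both values of genuine card theft:
  P(fraud alert | cardholder travelling abroad) = 0.49×0.988 + 0.69×0.012
        = 0.484120 + 0.008280 = 0.492400
The terms with genuine card theft present sum to 0.008280, so
  P(genuine card theft | fraud alert, cardholder travelling abroad) = 0.008280 / 0.492400 ≈ 0.0168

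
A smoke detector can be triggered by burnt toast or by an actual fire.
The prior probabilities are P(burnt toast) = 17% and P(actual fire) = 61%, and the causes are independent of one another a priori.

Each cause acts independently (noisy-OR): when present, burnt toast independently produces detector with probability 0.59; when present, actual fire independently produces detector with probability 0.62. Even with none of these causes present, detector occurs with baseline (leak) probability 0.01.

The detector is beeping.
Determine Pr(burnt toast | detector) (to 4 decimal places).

Pr(burnt toast | detector) ≈ 0.2849

Under noisy-OR, P(detector | causes) = 1 − (1−0.01)·∏(1−qᵢ) over the active causes.
P(detector) = 0.01×0.83×0.39 + 0.6238×0.83×0.61 + 0.5941×0.17×0.39 + 0.845758×0.17×0.61 = 0.003237 + 0.315830 + 0.039389 + 0.087705 = 0.446161
Of this, 0.127094 comes from 0.039389 + 0.087705 (the burnt toast=true cases).
So P(burnt toast | detector) = 0.127094/0.446161 ≈ 0.2849.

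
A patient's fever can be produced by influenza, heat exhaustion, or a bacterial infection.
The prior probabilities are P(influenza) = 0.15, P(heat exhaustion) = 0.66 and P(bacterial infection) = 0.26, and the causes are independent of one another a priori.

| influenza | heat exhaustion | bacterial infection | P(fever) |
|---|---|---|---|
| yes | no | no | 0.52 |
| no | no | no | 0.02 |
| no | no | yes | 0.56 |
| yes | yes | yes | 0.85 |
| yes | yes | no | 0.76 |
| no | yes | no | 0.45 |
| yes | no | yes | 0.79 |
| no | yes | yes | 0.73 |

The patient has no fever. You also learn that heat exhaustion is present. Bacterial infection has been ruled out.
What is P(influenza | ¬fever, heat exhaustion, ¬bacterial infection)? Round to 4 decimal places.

P(¬fever | heat exhaustion, ¬bacterial infection) = 0.55×0.85 + 0.24×0.15 = 0.467500 + 0.036000 = 0.503500
Of this, 0.036000 comes from 0.24×0.15 (the influenza=true cases).
P(influenza | ¬fever, heat exhaustion, ¬bacterial infection) = 0.036000 / 0.503500 ≈ 0.0715

P(influenza | ¬fever, heat exhaustion, ¬bacterial infection) ≈ 0.0715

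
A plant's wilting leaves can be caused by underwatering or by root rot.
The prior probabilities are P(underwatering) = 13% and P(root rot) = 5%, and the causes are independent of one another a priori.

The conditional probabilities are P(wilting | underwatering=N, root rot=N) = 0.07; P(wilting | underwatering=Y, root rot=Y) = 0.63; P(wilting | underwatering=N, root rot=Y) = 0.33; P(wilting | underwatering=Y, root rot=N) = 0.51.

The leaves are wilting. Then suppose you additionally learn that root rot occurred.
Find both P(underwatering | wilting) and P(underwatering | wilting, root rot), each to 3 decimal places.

P(underwatering | wilting) ≈ 0.482; P(underwatering | wilting, root rot) ≈ 0.222

P(wilting) = 0.07·0.87·0.95 + 0.33·0.87·0.05 + 0.51·0.13·0.95 + 0.63·0.13·0.05 = 0.057855 + 0.014355 + 0.062985 + 0.004095 = 0.139290
Of this, 0.067080 comes from 0.062985 + 0.004095 (the underwatering=true cases).
Hence the posterior is 0.067080/0.139290 ≈ 0.482.

Now condition on the additional information:
Weight on underwatering=true, given the evidence: 0.63·0.13 = 0.081900
Normalizer over all consistent configurations: 0.33·0.87 + 0.63·0.13 = 0.369000
Posterior = 0.081900 / 0.369000 ≈ 0.222
— root rot explains away the evidence for underwatering.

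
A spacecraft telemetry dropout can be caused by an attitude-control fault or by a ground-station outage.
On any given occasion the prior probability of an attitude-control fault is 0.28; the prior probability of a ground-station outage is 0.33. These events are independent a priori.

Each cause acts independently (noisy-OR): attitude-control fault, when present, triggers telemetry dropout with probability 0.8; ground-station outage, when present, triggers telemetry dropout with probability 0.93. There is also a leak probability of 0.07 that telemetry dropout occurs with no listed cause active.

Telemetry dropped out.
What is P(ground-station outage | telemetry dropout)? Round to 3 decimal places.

Under noisy-OR, P(telemetry dropout | causes) = 1 − (1−0.07)·∏(1−qᵢ) over the active causes.
Weight on ground-station outage=true, given the evidence: 0.222132 + 0.091197 = 0.313329
Denominator P(telemetry dropout): 0.07*0.72*0.67 + 0.9349*0.72*0.33 + 0.814*0.28*0.67 + 0.98698*0.28*0.33 = 0.499803
P(ground-station outage | telemetry dropout) = 0.313329/0.499803 ≈ 0.627

P(ground-station outage | telemetry dropout) ≈ 0.627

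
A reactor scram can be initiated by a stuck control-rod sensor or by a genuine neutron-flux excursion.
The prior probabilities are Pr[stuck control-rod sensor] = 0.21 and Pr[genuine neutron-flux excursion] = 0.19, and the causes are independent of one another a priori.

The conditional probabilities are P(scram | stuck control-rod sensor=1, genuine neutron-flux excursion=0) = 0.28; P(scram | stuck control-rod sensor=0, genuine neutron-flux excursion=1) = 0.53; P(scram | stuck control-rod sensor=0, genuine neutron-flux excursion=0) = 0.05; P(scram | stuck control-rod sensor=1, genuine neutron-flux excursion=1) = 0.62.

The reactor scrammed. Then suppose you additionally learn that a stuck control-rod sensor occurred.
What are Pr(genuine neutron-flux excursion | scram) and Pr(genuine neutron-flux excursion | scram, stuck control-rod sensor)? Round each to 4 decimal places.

Pr(genuine neutron-flux excursion | scram) ≈ 0.5671; Pr(genuine neutron-flux excursion | scram, stuck control-rod sensor) ≈ 0.3418

Numerator (weight on configurations with genuine neutron-flux excursion): 0.079553 + 0.024738 = 0.104291
Normalizer over all consistent configurations: 0.05×0.79×0.81 + 0.53×0.79×0.19 + 0.28×0.21×0.81 + 0.62×0.21×0.19 = 0.183914
Posterior = 0.104291 / 0.183914 ≈ 0.5671

Now also conditioning on stuck control-rod sensor=true:
Sum P(scram|·) weighted by the priors over both values of genuine neutron-flux excursion:
  P(scram | stuck control-rod sensor) = 0.28·0.81 + 0.62·0.19
        = 0.226800 + 0.117800 = 0.344600
The terms with genuine neutron-flux excursion present sum to 0.117800, so
  P(genuine neutron-flux excursion | scram, stuck control-rod sensor) = 0.117800 / 0.344600 ≈ 0.3418
The drop from 0.5671 to 0.3418 is the explaining-away (discounting) effect.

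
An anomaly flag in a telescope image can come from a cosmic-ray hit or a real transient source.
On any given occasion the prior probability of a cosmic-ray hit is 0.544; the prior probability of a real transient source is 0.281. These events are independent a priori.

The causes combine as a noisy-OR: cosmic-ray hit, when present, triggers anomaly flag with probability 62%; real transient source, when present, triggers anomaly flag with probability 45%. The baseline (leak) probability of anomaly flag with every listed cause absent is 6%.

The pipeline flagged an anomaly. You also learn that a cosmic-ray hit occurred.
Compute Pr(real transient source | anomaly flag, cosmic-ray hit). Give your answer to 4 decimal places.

Pr(real transient source | anomaly flag, cosmic-ray hit) ≈ 0.3282

Under noisy-OR, P(anomaly flag | causes) = 1 − (1−0.06)·∏(1−qᵢ) over the active causes.
By total probability over both values of real transient source:
  P(anomaly flag | cosmic-ray hit) = 0.6428·0.719 + 0.80354·0.281
        = 0.462173 + 0.225795 = 0.687968
Keeping only the real transient source-present terms gives 0.225795, so
  P(real transient source | anomaly flag, cosmic-ray hit) = 0.225795 / 0.687968 ≈ 0.3282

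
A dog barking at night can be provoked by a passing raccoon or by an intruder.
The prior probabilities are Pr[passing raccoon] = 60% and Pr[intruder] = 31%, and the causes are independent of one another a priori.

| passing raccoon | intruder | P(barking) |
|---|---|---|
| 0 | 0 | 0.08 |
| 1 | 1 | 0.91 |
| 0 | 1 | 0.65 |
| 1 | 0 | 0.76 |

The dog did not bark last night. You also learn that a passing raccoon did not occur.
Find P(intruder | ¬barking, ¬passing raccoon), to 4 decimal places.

By total probability over both values of intruder:
  P(¬barking | ¬passing raccoon) = 0.92×0.69 + 0.35×0.31
        = 0.634800 + 0.108500 = 0.743300
The terms with intruder present sum to 0.108500, so
  P(intruder | ¬barking, ¬passing raccoon) = 0.108500 / 0.743300 ≈ 0.1460

P(intruder | ¬barking, ¬passing raccoon) ≈ 0.1460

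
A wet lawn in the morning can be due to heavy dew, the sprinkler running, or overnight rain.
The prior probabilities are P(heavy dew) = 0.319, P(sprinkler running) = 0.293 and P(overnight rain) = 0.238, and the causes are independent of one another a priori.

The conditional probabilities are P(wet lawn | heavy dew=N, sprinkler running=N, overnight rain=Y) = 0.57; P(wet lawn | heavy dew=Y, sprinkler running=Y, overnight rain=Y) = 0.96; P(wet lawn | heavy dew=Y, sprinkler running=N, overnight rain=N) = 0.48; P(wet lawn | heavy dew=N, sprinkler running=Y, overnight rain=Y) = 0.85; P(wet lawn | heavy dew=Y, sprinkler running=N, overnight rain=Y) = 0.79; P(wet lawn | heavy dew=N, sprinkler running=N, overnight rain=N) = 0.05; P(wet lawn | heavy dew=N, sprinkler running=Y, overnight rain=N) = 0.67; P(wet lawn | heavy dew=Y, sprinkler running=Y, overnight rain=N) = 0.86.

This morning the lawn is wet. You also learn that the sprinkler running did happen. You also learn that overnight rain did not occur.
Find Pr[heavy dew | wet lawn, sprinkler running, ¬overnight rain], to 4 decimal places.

Pr[heavy dew | wet lawn, sprinkler running, ¬overnight rain] ≈ 0.3755

Weight on heavy dew=true, given the evidence: 0.86·0.319 = 0.274340
Normalizer over all consistent configurations: 0.67·0.681 + 0.86·0.319 = 0.730610
Posterior = 0.274340 / 0.730610 ≈ 0.3755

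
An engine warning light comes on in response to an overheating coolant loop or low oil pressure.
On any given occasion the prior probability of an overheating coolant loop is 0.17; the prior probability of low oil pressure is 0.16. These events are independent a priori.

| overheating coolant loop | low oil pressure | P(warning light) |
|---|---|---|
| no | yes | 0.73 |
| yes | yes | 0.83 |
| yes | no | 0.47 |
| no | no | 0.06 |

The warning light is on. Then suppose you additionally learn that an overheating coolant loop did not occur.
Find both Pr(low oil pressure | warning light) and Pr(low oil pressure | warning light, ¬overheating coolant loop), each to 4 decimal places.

Pr(low oil pressure | warning light) ≈ 0.5231; Pr(low oil pressure | warning light, ¬overheating coolant loop) ≈ 0.6986

Sum P(warning light|·) weighted by the priors over the 4 (overheating coolant loop, low oil pressure) configurations:
  P(warning light) = 0.06×0.83×0.84 + 0.73×0.83×0.16 + 0.47×0.17×0.84 + 0.83×0.17×0.16
        = 0.041832 + 0.096944 + 0.067116 + 0.022576 = 0.228468
Keeping only the low oil pressure-present terms gives 0.119520, so
  P(low oil pressure | warning light) = 0.119520 / 0.228468 ≈ 0.5231

With the extra evidence:
P(warning light | ¬overheating coolant loop) = 0.06×0.84 + 0.73×0.16 = 0.050400 + 0.116800 = 0.167200
Of this, 0.116800 comes from 0.73×0.16 (the low oil pressure=true cases).
Hence the posterior is 0.116800/0.167200 ≈ 0.6986.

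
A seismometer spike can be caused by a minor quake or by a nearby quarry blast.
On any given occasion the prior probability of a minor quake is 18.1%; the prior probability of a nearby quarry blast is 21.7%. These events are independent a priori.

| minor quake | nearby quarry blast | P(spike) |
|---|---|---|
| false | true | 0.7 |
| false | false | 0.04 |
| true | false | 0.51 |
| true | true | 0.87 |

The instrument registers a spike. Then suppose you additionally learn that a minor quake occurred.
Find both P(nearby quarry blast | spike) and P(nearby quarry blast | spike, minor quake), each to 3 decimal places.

P(nearby quarry blast | spike) ≈ 0.618; P(nearby quarry blast | spike, minor quake) ≈ 0.321

P(spike) = 0.04×0.819×0.783 + 0.7×0.819×0.217 + 0.51×0.181×0.783 + 0.87×0.181×0.217 = 0.025651 + 0.124406 + 0.072279 + 0.034171 = 0.256507
The nearby quarry blast-present share is 0.124406 + 0.034171 = 0.158577.
So P(nearby quarry blast | spike) = 0.158577/0.256507 ≈ 0.618.

Now condition on the additional information:
P(spike | minor quake) = 0.51*0.783 + 0.87*0.217 = 0.399330 + 0.188790 = 0.588120
The nearby quarry blast-present share is 0.87*0.217 = 0.188790.
So P(nearby quarry blast | spike, minor quake) = 0.188790/0.588120 ≈ 0.321.
— minor quake explains away the evidence for nearby quarry blast.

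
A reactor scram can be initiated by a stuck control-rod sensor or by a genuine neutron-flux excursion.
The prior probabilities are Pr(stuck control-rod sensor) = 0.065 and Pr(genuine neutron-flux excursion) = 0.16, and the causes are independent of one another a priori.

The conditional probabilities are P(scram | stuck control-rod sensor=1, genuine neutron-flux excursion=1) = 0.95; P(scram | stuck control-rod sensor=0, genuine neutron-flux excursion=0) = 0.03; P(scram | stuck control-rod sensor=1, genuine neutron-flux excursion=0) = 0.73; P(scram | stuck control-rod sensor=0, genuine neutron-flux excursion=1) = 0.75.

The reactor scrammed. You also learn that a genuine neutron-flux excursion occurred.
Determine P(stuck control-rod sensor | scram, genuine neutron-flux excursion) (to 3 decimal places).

P(stuck control-rod sensor | scram, genuine neutron-flux excursion) ≈ 0.081

Sum P(scram|·) weighted by the priors over both values of stuck control-rod sensor:
  P(scram | genuine neutron-flux excursion) = 0.75*0.935 + 0.95*0.065
        = 0.701250 + 0.061750 = 0.763000
Keeping only the stuck control-rod sensor-present terms gives 0.061750, so
  P(stuck control-rod sensor | scram, genuine neutron-flux excursion) = 0.061750 / 0.763000 ≈ 0.081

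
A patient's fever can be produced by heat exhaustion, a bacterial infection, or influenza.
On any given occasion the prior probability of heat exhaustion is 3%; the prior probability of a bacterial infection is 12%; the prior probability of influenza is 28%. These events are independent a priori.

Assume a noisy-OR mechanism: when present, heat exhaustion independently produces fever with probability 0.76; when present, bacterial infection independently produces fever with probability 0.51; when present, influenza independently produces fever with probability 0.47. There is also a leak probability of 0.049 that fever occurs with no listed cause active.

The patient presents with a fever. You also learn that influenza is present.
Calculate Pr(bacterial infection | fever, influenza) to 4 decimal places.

Pr(bacterial infection | fever, influenza) ≈ 0.1693

Under noisy-OR, P(fever | causes) = 1 − (1−0.049)·∏(1−qᵢ) over the active causes.
P(fever | influenza) = 0.49597×0.97×0.88 + 0.753025×0.97×0.12 + 0.879033×0.03×0.88 + 0.940726×0.03×0.12 = 0.423360 + 0.087652 + 0.023206 + 0.003387 = 0.537605
The bacterial infection-present share is 0.087652 + 0.003387 = 0.091039.
P(bacterial infection | fever, influenza) = 0.091039 / 0.537605 ≈ 0.1693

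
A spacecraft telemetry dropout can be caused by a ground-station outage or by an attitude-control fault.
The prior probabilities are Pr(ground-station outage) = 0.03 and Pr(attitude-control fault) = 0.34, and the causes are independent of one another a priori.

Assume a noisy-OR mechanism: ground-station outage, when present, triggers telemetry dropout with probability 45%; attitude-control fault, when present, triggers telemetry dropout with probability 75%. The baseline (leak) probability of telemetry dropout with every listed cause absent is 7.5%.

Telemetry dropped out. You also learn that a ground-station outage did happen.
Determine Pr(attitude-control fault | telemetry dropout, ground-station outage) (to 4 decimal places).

Under noisy-OR, P(telemetry dropout | causes) = 1 − (1−0.075)·∏(1−qᵢ) over the active causes.
Numerator (weight on configurations with attitude-control fault): 0.872812·0.34 = 0.296756
Denominator P(telemetry dropout | ground-station outage): 0.49125·0.66 + 0.872812·0.34 = 0.620981
Posterior = 0.296756 / 0.620981 ≈ 0.4779

Pr(attitude-control fault | telemetry dropout, ground-station outage) ≈ 0.4779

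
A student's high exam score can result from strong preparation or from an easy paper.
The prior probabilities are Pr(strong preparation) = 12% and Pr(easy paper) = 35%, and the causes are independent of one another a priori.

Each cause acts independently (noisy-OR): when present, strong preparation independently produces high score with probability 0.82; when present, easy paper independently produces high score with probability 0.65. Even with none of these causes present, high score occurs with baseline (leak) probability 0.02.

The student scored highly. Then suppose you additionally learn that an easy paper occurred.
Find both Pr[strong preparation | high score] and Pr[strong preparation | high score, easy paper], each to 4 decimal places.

Under noisy-OR, P(high score | causes) = 1 − (1−0.02)·∏(1−qᵢ) over the active causes.
P(high score) = 0.02×0.88×0.65 + 0.657×0.88×0.35 + 0.8236×0.12×0.65 + 0.93826×0.12×0.35 = 0.011440 + 0.202356 + 0.064241 + 0.039407 = 0.317444
The strong preparation-present share is 0.064241 + 0.039407 = 0.103648.
So P(strong preparation | high score) = 0.103648/0.317444 ≈ 0.3265.

With the extra evidence:
Weight on strong preparation=true, given the evidence: 0.93826·0.12 = 0.112591
Normalizer over all consistent configurations: 0.657·0.88 + 0.93826·0.12 = 0.690751
Posterior = 0.112591 / 0.690751 ≈ 0.1630

Pr[strong preparation | high score] ≈ 0.3265; Pr[strong preparation | high score, easy paper] ≈ 0.1630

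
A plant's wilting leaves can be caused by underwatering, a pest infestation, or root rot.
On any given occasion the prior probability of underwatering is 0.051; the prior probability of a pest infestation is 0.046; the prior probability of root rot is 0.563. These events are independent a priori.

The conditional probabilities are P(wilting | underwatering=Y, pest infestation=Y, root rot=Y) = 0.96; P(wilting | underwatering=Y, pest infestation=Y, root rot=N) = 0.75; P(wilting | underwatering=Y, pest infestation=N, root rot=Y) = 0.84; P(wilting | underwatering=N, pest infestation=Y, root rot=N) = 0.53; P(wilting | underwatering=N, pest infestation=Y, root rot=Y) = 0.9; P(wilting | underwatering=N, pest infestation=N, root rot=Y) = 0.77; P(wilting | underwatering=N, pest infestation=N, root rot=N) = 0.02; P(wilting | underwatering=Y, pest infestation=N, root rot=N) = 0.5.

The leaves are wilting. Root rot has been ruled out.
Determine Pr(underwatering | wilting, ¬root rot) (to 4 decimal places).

Pr(underwatering | wilting, ¬root rot) ≈ 0.3874

Enumerate the 4 (underwatering, pest infestation) configurations and weight by the priors:
  P(wilting | ¬root rot) = 0.02*0.949*0.954 + 0.53*0.949*0.046 + 0.5*0.051*0.954 + 0.75*0.051*0.046
        = 0.018107 + 0.023137 + 0.024327 + 0.001759 = 0.067330
Keeping only the underwatering-present terms gives 0.026086, so
  P(underwatering | wilting, ¬root rot) = 0.026086 / 0.067330 ≈ 0.3874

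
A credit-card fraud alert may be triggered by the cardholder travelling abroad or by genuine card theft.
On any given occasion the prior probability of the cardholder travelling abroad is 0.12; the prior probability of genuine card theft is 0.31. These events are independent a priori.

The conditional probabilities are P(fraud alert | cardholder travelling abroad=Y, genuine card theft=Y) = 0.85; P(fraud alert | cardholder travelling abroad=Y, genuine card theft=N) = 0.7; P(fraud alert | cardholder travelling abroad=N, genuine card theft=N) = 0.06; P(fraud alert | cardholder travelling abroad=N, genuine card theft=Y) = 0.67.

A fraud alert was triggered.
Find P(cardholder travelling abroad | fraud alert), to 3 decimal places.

P(cardholder travelling abroad | fraud alert) ≈ 0.290

For the numerator, keep only cardholder travelling abroad=true terms: 0.057960 + 0.031620 = 0.089580
The normalizing constant is 0.06*0.88*0.69 + 0.67*0.88*0.31 + 0.7*0.12*0.69 + 0.85*0.12*0.31 = 0.308788
Posterior = 0.089580 / 0.308788 ≈ 0.290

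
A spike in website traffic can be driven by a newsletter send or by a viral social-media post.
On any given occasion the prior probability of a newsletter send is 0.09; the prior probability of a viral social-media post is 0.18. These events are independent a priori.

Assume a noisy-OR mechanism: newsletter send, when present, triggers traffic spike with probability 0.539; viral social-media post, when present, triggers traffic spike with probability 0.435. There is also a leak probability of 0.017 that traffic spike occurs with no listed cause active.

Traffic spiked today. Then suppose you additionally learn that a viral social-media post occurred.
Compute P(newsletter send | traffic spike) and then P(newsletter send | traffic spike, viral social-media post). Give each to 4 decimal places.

Under noisy-OR, P(traffic spike | causes) = 1 − (1−0.017)·∏(1−qᵢ) over the active causes.
Sum P(traffic spike|·) weighted by the priors over the 4 (newsletter send, viral social-media post) configurations:
  P(traffic spike) = 0.017*0.91*0.82 + 0.444605*0.91*0.18 + 0.546837*0.09*0.82 + 0.743963*0.09*0.18
        = 0.012685 + 0.072826 + 0.040357 + 0.012052 = 0.137920
Keeping only the newsletter send-present terms gives 0.052409, so
  P(newsletter send | traffic spike) = 0.052409 / 0.137920 ≈ 0.3800

Now also conditioning on viral social-media post=true:
By total probability over both values of newsletter send:
  P(traffic spike | viral social-media post) = 0.444605*0.91 + 0.743963*0.09
        = 0.404591 + 0.066957 = 0.471548
Configurations with newsletter send contribute 0.066957, so
  P(newsletter send | traffic spike, viral social-media post) = 0.066957 / 0.471548 ≈ 0.1420
— viral social-media post explains away the evidence for newsletter send.

P(newsletter send | traffic spike) ≈ 0.3800; P(newsletter send | traffic spike, viral social-media post) ≈ 0.1420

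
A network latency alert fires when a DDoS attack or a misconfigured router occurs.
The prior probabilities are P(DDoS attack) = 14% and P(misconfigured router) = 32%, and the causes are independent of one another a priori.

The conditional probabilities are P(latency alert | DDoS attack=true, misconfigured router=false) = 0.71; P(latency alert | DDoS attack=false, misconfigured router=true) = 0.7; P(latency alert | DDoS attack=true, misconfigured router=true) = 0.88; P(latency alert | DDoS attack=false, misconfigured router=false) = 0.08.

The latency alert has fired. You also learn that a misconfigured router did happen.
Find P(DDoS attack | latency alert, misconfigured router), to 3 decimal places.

P(DDoS attack | latency alert, misconfigured router) ≈ 0.170

Sum P(latency alert|·) weighted by the priors over both values of DDoS attack:
  P(latency alert | misconfigured router) = 0.7·0.86 + 0.88·0.14
        = 0.602000 + 0.123200 = 0.725200
Configurations with DDoS attack contribute 0.123200, so
  P(DDoS attack | latency alert, misconfigured router) = 0.123200 / 0.725200 ≈ 0.170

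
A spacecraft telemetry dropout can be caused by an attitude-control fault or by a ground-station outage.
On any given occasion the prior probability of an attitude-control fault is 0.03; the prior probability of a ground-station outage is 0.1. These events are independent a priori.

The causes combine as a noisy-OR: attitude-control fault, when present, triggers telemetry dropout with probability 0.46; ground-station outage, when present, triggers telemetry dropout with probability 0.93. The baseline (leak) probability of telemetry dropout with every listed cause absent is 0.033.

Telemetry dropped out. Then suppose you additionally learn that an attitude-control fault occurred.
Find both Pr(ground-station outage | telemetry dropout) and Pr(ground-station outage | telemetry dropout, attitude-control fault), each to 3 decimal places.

Under noisy-OR, P(telemetry dropout | causes) = 1 − (1−0.033)·∏(1−qᵢ) over the active causes.
P(telemetry dropout) = 0.033*0.97*0.9 + 0.93231*0.97*0.1 + 0.47782*0.03*0.9 + 0.963447*0.03*0.1 = 0.028809 + 0.090434 + 0.012901 + 0.002890 = 0.135034
The ground-station outage-present share is 0.090434 + 0.002890 = 0.093324.
So P(ground-station outage | telemetry dropout) = 0.093324/0.135034 ≈ 0.691.

With the extra evidence:
By total probability over both values of ground-station outage:
  P(telemetry dropout | attitude-control fault) = 0.47782·0.9 + 0.963447·0.1
        = 0.430038 + 0.096345 = 0.526383
The terms with ground-station outage present sum to 0.096345, so
  P(ground-station outage | telemetry dropout, attitude-control fault) = 0.096345 / 0.526383 ≈ 0.183
This is intercausal reasoning (explaining away): once attitude-control fault accounts for the telemetry dropout, ground-station outage becomes less likely.

Pr(ground-station outage | telemetry dropout) ≈ 0.691; Pr(ground-station outage | telemetry dropout, attitude-control fault) ≈ 0.183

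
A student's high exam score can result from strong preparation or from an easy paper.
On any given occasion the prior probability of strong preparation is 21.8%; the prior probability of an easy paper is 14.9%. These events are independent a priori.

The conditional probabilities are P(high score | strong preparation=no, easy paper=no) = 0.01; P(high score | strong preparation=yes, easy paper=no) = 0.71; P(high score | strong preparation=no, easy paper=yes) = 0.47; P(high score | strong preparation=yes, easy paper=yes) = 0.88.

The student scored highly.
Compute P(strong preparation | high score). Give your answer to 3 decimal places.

P(high score) = 0.01×0.782×0.851 + 0.47×0.782×0.149 + 0.71×0.218×0.851 + 0.88×0.218×0.149 = 0.006655 + 0.054763 + 0.131718 + 0.028584 = 0.221720
Of this, 0.160302 comes from 0.131718 + 0.028584 (the strong preparation=true cases).
So P(strong preparation | high score) = 0.160302/0.221720 ≈ 0.723.

P(strong preparation | high score) ≈ 0.723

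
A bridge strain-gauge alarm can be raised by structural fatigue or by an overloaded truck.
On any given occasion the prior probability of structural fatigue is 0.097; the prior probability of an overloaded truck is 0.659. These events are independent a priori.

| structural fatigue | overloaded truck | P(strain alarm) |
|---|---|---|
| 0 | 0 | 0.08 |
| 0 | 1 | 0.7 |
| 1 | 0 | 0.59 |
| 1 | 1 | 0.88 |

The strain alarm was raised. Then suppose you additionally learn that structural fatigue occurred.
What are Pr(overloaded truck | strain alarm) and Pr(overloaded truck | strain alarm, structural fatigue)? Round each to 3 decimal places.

Pr(overloaded truck | strain alarm) ≈ 0.915; Pr(overloaded truck | strain alarm, structural fatigue) ≈ 0.742

For the numerator, keep only overloaded truck=true terms: 0.416554 + 0.056252 = 0.472806
Denominator P(strain alarm): 0.08×0.903×0.341 + 0.7×0.903×0.659 + 0.59×0.097×0.341 + 0.88×0.097×0.659 = 0.516955
Posterior = 0.472806 / 0.516955 ≈ 0.915

Now also conditioning on structural fatigue=true:
P(strain alarm | structural fatigue) = 0.59×0.341 + 0.88×0.659 = 0.201190 + 0.579920 = 0.781110
The overloaded truck-present share is 0.88×0.659 = 0.579920.
Hence the posterior is 0.579920/0.781110 ≈ 0.742.
Conditioning on structural fatigue lowers the posterior on overloaded truck: the classic explaining-away effect in a common-effect structure.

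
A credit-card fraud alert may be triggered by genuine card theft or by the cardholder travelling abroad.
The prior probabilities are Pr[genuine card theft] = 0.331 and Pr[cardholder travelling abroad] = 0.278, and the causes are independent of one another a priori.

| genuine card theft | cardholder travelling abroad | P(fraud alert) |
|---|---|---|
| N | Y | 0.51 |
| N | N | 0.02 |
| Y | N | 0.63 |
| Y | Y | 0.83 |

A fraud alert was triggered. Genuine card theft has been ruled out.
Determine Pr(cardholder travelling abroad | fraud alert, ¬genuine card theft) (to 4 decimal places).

Sum P(fraud alert|·) weighted by the priors over both values of cardholder travelling abroad:
  P(fraud alert | ¬genuine card theft) = 0.02×0.722 + 0.51×0.278
        = 0.014440 + 0.141780 = 0.156220
Keeping only the cardholder travelling abroad-present terms gives 0.141780, so
  P(cardholder travelling abroad | fraud alert, ¬genuine card theft) = 0.141780 / 0.156220 ≈ 0.9076

Pr(cardholder travelling abroad | fraud alert, ¬genuine card theft) ≈ 0.9076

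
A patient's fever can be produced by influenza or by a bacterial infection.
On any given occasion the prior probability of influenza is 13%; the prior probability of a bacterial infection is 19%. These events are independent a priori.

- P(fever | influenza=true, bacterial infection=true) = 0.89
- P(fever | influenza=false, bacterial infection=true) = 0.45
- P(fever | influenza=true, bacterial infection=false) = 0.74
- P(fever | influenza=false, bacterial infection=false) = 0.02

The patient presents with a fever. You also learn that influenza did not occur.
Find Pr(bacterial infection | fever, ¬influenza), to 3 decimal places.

Pr(bacterial infection | fever, ¬influenza) ≈ 0.841

For the numerator, keep only bacterial infection=true terms: 0.45*0.19 = 0.085500
Normalizer over all consistent configurations: 0.02*0.81 + 0.45*0.19 = 0.101700
Posterior = 0.085500 / 0.101700 ≈ 0.841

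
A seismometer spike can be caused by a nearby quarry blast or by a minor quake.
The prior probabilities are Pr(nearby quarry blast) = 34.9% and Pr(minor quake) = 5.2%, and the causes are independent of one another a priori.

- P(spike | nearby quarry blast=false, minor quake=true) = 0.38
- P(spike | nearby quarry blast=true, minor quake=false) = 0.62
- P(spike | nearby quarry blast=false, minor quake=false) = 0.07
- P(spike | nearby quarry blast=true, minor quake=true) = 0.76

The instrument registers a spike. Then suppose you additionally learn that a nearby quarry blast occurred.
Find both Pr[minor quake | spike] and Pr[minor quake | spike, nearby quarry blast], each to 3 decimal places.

P(spike) = 0.07*0.651*0.948 + 0.38*0.651*0.052 + 0.62*0.349*0.948 + 0.76*0.349*0.052 = 0.043200 + 0.012864 + 0.205128 + 0.013792 = 0.274984
Of this, 0.026656 comes from 0.012864 + 0.013792 (the minor quake=true cases).
Hence the posterior is 0.026656/0.274984 ≈ 0.097.

Now also conditioning on nearby quarry blast=true:
By total probability over both values of minor quake:
  P(spike | nearby quarry blast) = 0.62·0.948 + 0.76·0.052
        = 0.587760 + 0.039520 = 0.627280
The terms with minor quake present sum to 0.039520, so
  P(minor quake | spike, nearby quarry blast) = 0.039520 / 0.627280 ≈ 0.063
Conditioning on nearby quarry blast lowers the posterior on minor quake: the classic explaining-away effect in a common-effect structure.

Pr[minor quake | spike] ≈ 0.097; Pr[minor quake | spike, nearby quarry blast] ≈ 0.063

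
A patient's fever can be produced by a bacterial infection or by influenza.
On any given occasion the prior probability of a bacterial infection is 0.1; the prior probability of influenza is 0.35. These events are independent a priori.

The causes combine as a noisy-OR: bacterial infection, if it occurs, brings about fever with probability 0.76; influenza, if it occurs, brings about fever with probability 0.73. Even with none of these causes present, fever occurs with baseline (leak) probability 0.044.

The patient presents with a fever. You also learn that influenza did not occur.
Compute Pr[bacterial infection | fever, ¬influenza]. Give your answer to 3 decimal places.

Pr[bacterial infection | fever, ¬influenza] ≈ 0.661

Under noisy-OR, P(fever | causes) = 1 − (1−0.044)·∏(1−qᵢ) over the active causes.
For the numerator, keep only bacterial infection=true terms: 0.77056×0.1 = 0.077056
Normalizer over all consistent configurations: 0.044×0.9 + 0.77056×0.1 = 0.116656
P(bacterial infection | fever, ¬influenza) = 0.077056/0.116656 ≈ 0.661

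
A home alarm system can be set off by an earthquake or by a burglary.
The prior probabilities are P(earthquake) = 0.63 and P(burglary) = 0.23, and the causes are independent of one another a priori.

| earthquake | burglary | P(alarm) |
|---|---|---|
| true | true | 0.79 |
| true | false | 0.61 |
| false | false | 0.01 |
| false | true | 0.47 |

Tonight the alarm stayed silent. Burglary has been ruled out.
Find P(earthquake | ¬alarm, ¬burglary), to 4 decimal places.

P(earthquake | ¬alarm, ¬burglary) ≈ 0.4015

P(¬alarm | ¬burglary) = 0.99·0.37 + 0.39·0.63 = 0.366300 + 0.245700 = 0.612000
Restricting to configurations with earthquake present: 0.39·0.63 = 0.245700.
Hence the posterior is 0.245700/0.612000 ≈ 0.4015.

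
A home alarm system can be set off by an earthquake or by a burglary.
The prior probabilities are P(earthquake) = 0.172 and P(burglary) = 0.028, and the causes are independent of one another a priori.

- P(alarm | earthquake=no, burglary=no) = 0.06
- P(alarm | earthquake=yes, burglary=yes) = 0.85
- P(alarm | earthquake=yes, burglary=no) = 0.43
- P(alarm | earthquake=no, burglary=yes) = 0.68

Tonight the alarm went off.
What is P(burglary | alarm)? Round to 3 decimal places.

P(burglary | alarm) ≈ 0.142

P(alarm) = 0.06×0.828×0.972 + 0.68×0.828×0.028 + 0.43×0.172×0.972 + 0.85×0.172×0.028 = 0.048289 + 0.015765 + 0.071889 + 0.004094 = 0.140037
Of this, 0.019859 comes from 0.015765 + 0.004094 (the burglary=true cases).
P(burglary | alarm) = 0.019859 / 0.140037 ≈ 0.142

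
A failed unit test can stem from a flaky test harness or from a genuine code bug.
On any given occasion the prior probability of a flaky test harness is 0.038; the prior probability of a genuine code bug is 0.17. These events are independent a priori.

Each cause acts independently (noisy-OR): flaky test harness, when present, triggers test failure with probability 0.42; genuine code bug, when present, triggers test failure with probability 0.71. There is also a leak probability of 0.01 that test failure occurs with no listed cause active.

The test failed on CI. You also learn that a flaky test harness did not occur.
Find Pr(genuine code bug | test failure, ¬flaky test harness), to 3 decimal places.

Pr(genuine code bug | test failure, ¬flaky test harness) ≈ 0.936

Under noisy-OR, P(test failure | causes) = 1 − (1−0.01)·∏(1−qᵢ) over the active causes.
Enumerate both values of genuine code bug and weight by the priors:
  P(test failure | ¬flaky test harness) = 0.01*0.83 + 0.7129*0.17
        = 0.008300 + 0.121193 = 0.129493
Keeping only the genuine code bug-present terms gives 0.121193, so
  P(genuine code bug | test failure, ¬flaky test harness) = 0.121193 / 0.129493 ≈ 0.936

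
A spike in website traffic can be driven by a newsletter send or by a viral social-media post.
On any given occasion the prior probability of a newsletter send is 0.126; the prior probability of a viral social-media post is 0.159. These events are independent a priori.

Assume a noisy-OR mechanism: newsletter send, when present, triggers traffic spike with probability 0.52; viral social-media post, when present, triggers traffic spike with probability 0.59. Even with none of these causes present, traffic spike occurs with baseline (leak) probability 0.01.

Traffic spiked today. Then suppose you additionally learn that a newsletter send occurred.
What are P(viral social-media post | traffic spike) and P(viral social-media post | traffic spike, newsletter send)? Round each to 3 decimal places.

P(viral social-media post | traffic spike) ≈ 0.611; P(viral social-media post | traffic spike, newsletter send) ≈ 0.225

Under noisy-OR, P(traffic spike | causes) = 1 − (1−0.01)·∏(1−qᵢ) over the active causes.
P(traffic spike) = 0.01×0.874×0.841 + 0.5941×0.874×0.159 + 0.5248×0.126×0.841 + 0.805168×0.126×0.159 = 0.007350 + 0.082560 + 0.055611 + 0.016131 = 0.161652
Of this, 0.098691 comes from 0.082560 + 0.016131 (the viral social-media post=true cases).
So P(viral social-media post | traffic spike) = 0.098691/0.161652 ≈ 0.611.

With the extra evidence:
P(traffic spike | newsletter send) = 0.5248·0.841 + 0.805168·0.159 = 0.441357 + 0.128022 = 0.569379
The viral social-media post-present share is 0.805168·0.159 = 0.128022.
Hence the posterior is 0.128022/0.569379 ≈ 0.225.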